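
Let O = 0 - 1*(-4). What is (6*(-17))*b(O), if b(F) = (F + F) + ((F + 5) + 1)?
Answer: -1836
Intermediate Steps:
O = 4 (O = 0 + 4 = 4)
b(F) = 6 + 3*F (b(F) = 2*F + ((5 + F) + 1) = 2*F + (6 + F) = 6 + 3*F)
(6*(-17))*b(O) = (6*(-17))*(6 + 3*4) = -102*(6 + 12) = -102*18 = -1836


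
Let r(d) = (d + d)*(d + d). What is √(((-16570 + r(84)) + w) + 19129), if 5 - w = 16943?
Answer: √13845 ≈ 117.66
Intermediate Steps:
w = -16938 (w = 5 - 1*16943 = 5 - 16943 = -16938)
r(d) = 4*d² (r(d) = (2*d)*(2*d) = 4*d²)
√(((-16570 + r(84)) + w) + 19129) = √(((-16570 + 4*84²) - 16938) + 19129) = √(((-16570 + 4*7056) - 16938) + 19129) = √(((-16570 + 28224) - 16938) + 19129) = √((11654 - 16938) + 19129) = √(-5284 + 19129) = √13845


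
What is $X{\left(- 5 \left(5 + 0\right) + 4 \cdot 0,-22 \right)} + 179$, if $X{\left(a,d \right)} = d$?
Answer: $157$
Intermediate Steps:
$X{\left(- 5 \left(5 + 0\right) + 4 \cdot 0,-22 \right)} + 179 = -22 + 179 = 157$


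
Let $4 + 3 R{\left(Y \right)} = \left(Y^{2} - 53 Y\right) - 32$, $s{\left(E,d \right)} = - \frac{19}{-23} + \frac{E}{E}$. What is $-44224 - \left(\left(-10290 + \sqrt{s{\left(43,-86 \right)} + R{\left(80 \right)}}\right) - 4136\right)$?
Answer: $-29798 - \frac{3 \sqrt{41722}}{23} \approx -29825.0$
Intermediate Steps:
$s{\left(E,d \right)} = \frac{42}{23}$ ($s{\left(E,d \right)} = \left(-19\right) \left(- \frac{1}{23}\right) + 1 = \frac{19}{23} + 1 = \frac{42}{23}$)
$R{\left(Y \right)} = -12 - \frac{53 Y}{3} + \frac{Y^{2}}{3}$ ($R{\left(Y \right)} = - \frac{4}{3} + \frac{\left(Y^{2} - 53 Y\right) - 32}{3} = - \frac{4}{3} + \frac{-32 + Y^{2} - 53 Y}{3} = - \frac{4}{3} - \left(\frac{32}{3} - \frac{Y^{2}}{3} + \frac{53 Y}{3}\right) = -12 - \frac{53 Y}{3} + \frac{Y^{2}}{3}$)
$-44224 - \left(\left(-10290 + \sqrt{s{\left(43,-86 \right)} + R{\left(80 \right)}}\right) - 4136\right) = -44224 - \left(\left(-10290 + \sqrt{\frac{42}{23} - \left(\frac{4276}{3} - \frac{6400}{3}\right)}\right) - 4136\right) = -44224 - \left(\left(-10290 + \sqrt{\frac{42}{23} - -708}\right) - 4136\right) = -44224 - \left(\left(-10290 + \sqrt{\frac{42}{23} + 708}\right) - 4136\right) = -44224 - \left(\left(-10290 + \sqrt{\frac{16326}{23}}\right) - 4136\right) = -44224 - \left(\left(-10290 + \frac{3 \sqrt{41722}}{23}\right) - 4136\right) = -44224 - \left(-14426 + \frac{3 \sqrt{41722}}{23}\right) = -44224 + \left(14426 - \frac{3 \sqrt{41722}}{23}\right) = -29798 - \frac{3 \sqrt{41722}}{23}$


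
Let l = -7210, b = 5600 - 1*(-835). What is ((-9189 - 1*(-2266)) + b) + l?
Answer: -7698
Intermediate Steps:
b = 6435 (b = 5600 + 835 = 6435)
((-9189 - 1*(-2266)) + b) + l = ((-9189 - 1*(-2266)) + 6435) - 7210 = ((-9189 + 2266) + 6435) - 7210 = (-6923 + 6435) - 7210 = -488 - 7210 = -7698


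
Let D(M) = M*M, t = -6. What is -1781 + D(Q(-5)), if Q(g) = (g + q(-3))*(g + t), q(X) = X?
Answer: 5963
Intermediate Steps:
Q(g) = (-6 + g)*(-3 + g) (Q(g) = (g - 3)*(g - 6) = (-3 + g)*(-6 + g) = (-6 + g)*(-3 + g))
D(M) = M²
-1781 + D(Q(-5)) = -1781 + (18 + (-5)² - 9*(-5))² = -1781 + (18 + 25 + 45)² = -1781 + 88² = -1781 + 7744 = 5963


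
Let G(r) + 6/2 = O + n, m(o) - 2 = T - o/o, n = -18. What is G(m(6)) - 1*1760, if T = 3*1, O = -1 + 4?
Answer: -1778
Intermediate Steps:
O = 3
T = 3
m(o) = 4 (m(o) = 2 + (3 - o/o) = 2 + (3 - 1*1) = 2 + (3 - 1) = 2 + 2 = 4)
G(r) = -18 (G(r) = -3 + (3 - 18) = -3 - 15 = -18)
G(m(6)) - 1*1760 = -18 - 1*1760 = -18 - 1760 = -1778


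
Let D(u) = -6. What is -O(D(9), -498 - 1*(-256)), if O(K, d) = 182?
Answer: -182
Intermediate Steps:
-O(D(9), -498 - 1*(-256)) = -1*182 = -182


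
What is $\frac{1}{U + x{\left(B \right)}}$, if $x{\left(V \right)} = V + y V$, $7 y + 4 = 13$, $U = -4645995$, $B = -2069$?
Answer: $- \frac{7}{32555069} \approx -2.1502 \cdot 10^{-7}$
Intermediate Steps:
$y = \frac{9}{7}$ ($y = - \frac{4}{7} + \frac{1}{7} \cdot 13 = - \frac{4}{7} + \frac{13}{7} = \frac{9}{7} \approx 1.2857$)
$x{\left(V \right)} = \frac{16 V}{7}$ ($x{\left(V \right)} = V + \frac{9 V}{7} = \frac{16 V}{7}$)
$\frac{1}{U + x{\left(B \right)}} = \frac{1}{-4645995 + \frac{16}{7} \left(-2069\right)} = \frac{1}{-4645995 - \frac{33104}{7}} = \frac{1}{- \frac{32555069}{7}} = - \frac{7}{32555069}$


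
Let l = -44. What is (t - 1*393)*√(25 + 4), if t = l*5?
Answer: -613*√29 ≈ -3301.1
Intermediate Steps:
t = -220 (t = -44*5 = -220)
(t - 1*393)*√(25 + 4) = (-220 - 1*393)*√(25 + 4) = (-220 - 393)*√29 = -613*√29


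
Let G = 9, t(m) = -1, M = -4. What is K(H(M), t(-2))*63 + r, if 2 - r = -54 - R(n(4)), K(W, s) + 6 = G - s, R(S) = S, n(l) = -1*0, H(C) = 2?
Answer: 308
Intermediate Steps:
n(l) = 0
K(W, s) = 3 - s (K(W, s) = -6 + (9 - s) = 3 - s)
r = 56 (r = 2 - (-54 - 1*0) = 2 - (-54 + 0) = 2 - 1*(-54) = 2 + 54 = 56)
K(H(M), t(-2))*63 + r = (3 - 1*(-1))*63 + 56 = (3 + 1)*63 + 56 = 4*63 + 56 = 252 + 56 = 308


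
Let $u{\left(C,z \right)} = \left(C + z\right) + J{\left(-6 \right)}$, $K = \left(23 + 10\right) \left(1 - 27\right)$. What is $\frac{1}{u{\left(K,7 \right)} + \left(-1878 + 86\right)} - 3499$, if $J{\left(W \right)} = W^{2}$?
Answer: $- \frac{9121894}{2607} \approx -3499.0$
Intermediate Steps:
$K = -858$ ($K = 33 \left(-26\right) = -858$)
$u{\left(C,z \right)} = 36 + C + z$ ($u{\left(C,z \right)} = \left(C + z\right) + \left(-6\right)^{2} = \left(C + z\right) + 36 = 36 + C + z$)
$\frac{1}{u{\left(K,7 \right)} + \left(-1878 + 86\right)} - 3499 = \frac{1}{\left(36 - 858 + 7\right) + \left(-1878 + 86\right)} - 3499 = \frac{1}{-815 - 1792} - 3499 = \frac{1}{-2607} - 3499 = - \frac{1}{2607} - 3499 = - \frac{9121894}{2607}$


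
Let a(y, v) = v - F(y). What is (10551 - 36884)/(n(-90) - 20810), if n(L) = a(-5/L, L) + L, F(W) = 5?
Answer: 1549/1235 ≈ 1.2543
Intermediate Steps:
a(y, v) = -5 + v (a(y, v) = v - 1*5 = v - 5 = -5 + v)
n(L) = -5 + 2*L (n(L) = (-5 + L) + L = -5 + 2*L)
(10551 - 36884)/(n(-90) - 20810) = (10551 - 36884)/((-5 + 2*(-90)) - 20810) = -26333/((-5 - 180) - 20810) = -26333/(-185 - 20810) = -26333/(-20995) = -26333*(-1/20995) = 1549/1235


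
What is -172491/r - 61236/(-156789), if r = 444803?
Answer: 7157967/2582971021 ≈ 0.0027712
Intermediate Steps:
-172491/r - 61236/(-156789) = -172491/444803 - 61236/(-156789) = -172491*1/444803 - 61236*(-1/156789) = -172491/444803 + 2268/5807 = 7157967/2582971021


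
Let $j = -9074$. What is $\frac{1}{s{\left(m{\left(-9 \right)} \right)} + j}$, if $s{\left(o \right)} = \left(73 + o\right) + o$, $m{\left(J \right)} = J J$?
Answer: $- \frac{1}{8839} \approx -0.00011313$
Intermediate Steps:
$m{\left(J \right)} = J^{2}$
$s{\left(o \right)} = 73 + 2 o$
$\frac{1}{s{\left(m{\left(-9 \right)} \right)} + j} = \frac{1}{\left(73 + 2 \left(-9\right)^{2}\right) - 9074} = \frac{1}{\left(73 + 2 \cdot 81\right) - 9074} = \frac{1}{\left(73 + 162\right) - 9074} = \frac{1}{235 - 9074} = \frac{1}{-8839} = - \frac{1}{8839}$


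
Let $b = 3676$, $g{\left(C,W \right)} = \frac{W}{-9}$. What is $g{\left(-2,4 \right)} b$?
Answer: $- \frac{14704}{9} \approx -1633.8$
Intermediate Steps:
$g{\left(C,W \right)} = - \frac{W}{9}$ ($g{\left(C,W \right)} = W \left(- \frac{1}{9}\right) = - \frac{W}{9}$)
$g{\left(-2,4 \right)} b = \left(- \frac{1}{9}\right) 4 \cdot 3676 = \left(- \frac{4}{9}\right) 3676 = - \frac{14704}{9}$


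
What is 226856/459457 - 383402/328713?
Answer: -101586216386/151029488841 ≈ -0.67262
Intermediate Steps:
226856/459457 - 383402/328713 = -101586216386/151029488841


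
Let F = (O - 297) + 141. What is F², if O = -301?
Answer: 208849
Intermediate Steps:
F = -457 (F = (-301 - 297) + 141 = -598 + 141 = -457)
F² = (-457)² = 208849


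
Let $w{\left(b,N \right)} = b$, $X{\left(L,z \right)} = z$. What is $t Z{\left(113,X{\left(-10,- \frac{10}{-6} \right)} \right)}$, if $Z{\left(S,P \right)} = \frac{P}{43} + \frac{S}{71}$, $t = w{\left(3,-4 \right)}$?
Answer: $\frac{14932}{3053} \approx 4.8909$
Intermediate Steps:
$t = 3$
$Z{\left(S,P \right)} = \frac{P}{43} + \frac{S}{71}$ ($Z{\left(S,P \right)} = P \frac{1}{43} + S \frac{1}{71} = \frac{P}{43} + \frac{S}{71}$)
$t Z{\left(113,X{\left(-10,- \frac{10}{-6} \right)} \right)} = 3 \left(\frac{\left(-10\right) \frac{1}{-6}}{43} + \frac{1}{71} \cdot 113\right) = 3 \left(\frac{\left(-10\right) \left(- \frac{1}{6}\right)}{43} + \frac{113}{71}\right) = 3 \left(\frac{1}{43} \cdot \frac{5}{3} + \frac{113}{71}\right) = 3 \left(\frac{5}{129} + \frac{113}{71}\right) = 3 \cdot \frac{14932}{9159} = \frac{14932}{3053}$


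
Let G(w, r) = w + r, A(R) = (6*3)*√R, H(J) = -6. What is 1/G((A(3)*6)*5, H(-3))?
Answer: 1/145794 + 15*√3/24299 ≈ 0.0010761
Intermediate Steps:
A(R) = 18*√R
G(w, r) = r + w
1/G((A(3)*6)*5, H(-3)) = 1/(-6 + ((18*√3)*6)*5) = 1/(-6 + (108*√3)*5) = 1/(-6 + 540*√3)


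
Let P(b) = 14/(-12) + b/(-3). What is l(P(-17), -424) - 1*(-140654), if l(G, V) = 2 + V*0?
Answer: 140656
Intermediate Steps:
P(b) = -7/6 - b/3 (P(b) = 14*(-1/12) + b*(-⅓) = -7/6 - b/3)
l(G, V) = 2 (l(G, V) = 2 + 0 = 2)
l(P(-17), -424) - 1*(-140654) = 2 - 1*(-140654) = 2 + 140654 = 140656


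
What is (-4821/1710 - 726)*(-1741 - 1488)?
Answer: 1341413783/570 ≈ 2.3534e+6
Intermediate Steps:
(-4821/1710 - 726)*(-1741 - 1488) = (-4821*1/1710 - 726)*(-3229) = (-1607/570 - 726)*(-3229) = -415427/570*(-3229) = 1341413783/570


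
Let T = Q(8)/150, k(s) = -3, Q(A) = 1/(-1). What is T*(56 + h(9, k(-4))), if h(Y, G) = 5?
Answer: -61/150 ≈ -0.40667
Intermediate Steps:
Q(A) = -1
T = -1/150 ≈ -0.0066667
T*(56 + h(9, k(-4))) = -(56 + 5)/150 = -1/150*61 = -61/150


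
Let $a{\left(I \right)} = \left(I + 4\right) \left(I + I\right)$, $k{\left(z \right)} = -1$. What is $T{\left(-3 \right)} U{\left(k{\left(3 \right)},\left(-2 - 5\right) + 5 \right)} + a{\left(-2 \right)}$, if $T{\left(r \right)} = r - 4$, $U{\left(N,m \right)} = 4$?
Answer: $-36$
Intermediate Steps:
$T{\left(r \right)} = -4 + r$ ($T{\left(r \right)} = r - 4 = -4 + r$)
$a{\left(I \right)} = 2 I \left(4 + I\right)$ ($a{\left(I \right)} = \left(4 + I\right) 2 I = 2 I \left(4 + I\right)$)
$T{\left(-3 \right)} U{\left(k{\left(3 \right)},\left(-2 - 5\right) + 5 \right)} + a{\left(-2 \right)} = \left(-4 - 3\right) 4 + 2 \left(-2\right) \left(4 - 2\right) = \left(-7\right) 4 + 2 \left(-2\right) 2 = -28 - 8 = -36$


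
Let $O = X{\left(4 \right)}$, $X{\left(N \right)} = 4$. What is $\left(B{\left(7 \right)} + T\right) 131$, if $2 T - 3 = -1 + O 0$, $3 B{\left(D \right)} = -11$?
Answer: $- \frac{1048}{3} \approx -349.33$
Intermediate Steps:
$O = 4$
$B{\left(D \right)} = - \frac{11}{3}$ ($B{\left(D \right)} = \frac{1}{3} \left(-11\right) = - \frac{11}{3}$)
$T = 1$ ($T = \frac{3}{2} + \frac{-1 + 4 \cdot 0}{2} = \frac{3}{2} + \frac{-1 + 0}{2} = \frac{3}{2} + \frac{1}{2} \left(-1\right) = \frac{3}{2} - \frac{1}{2} = 1$)
$\left(B{\left(7 \right)} + T\right) 131 = \left(- \frac{11}{3} + 1\right) 131 = \left(- \frac{8}{3}\right) 131 = - \frac{1048}{3}$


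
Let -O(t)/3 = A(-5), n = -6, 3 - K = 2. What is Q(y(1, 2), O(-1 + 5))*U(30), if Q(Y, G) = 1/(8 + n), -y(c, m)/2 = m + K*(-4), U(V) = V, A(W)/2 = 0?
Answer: 15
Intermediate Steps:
K = 1 (K = 3 - 1*2 = 3 - 2 = 1)
A(W) = 0 (A(W) = 2*0 = 0)
y(c, m) = 8 - 2*m (y(c, m) = -2*(m + 1*(-4)) = -2*(m - 4) = -2*(-4 + m) = 8 - 2*m)
O(t) = 0 (O(t) = -3*0 = 0)
Q(Y, G) = ½ (Q(Y, G) = 1/(8 - 6) = 1/2 = ½)
Q(y(1, 2), O(-1 + 5))*U(30) = (½)*30 = 15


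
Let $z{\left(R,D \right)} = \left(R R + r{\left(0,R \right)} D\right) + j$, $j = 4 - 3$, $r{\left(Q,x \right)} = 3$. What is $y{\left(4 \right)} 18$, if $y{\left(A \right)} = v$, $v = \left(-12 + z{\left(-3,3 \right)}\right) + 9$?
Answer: $288$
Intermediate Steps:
$j = 1$
$z{\left(R,D \right)} = 1 + R^{2} + 3 D$ ($z{\left(R,D \right)} = \left(R R + 3 D\right) + 1 = \left(R^{2} + 3 D\right) + 1 = 1 + R^{2} + 3 D$)
$v = 16$ ($v = \left(-12 + \left(1 + \left(-3\right)^{2} + 3 \cdot 3\right)\right) + 9 = \left(-12 + \left(1 + 9 + 9\right)\right) + 9 = \left(-12 + 19\right) + 9 = 7 + 9 = 16$)
$y{\left(A \right)} = 16$
$y{\left(4 \right)} 18 = 16 \cdot 18 = 288$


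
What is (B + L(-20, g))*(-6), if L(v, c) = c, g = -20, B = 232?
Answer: -1272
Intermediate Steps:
(B + L(-20, g))*(-6) = (232 - 20)*(-6) = 212*(-6) = -1272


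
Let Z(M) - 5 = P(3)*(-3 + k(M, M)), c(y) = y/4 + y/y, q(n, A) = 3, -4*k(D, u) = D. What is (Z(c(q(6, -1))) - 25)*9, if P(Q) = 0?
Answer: -180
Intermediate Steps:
k(D, u) = -D/4
c(y) = 1 + y/4 (c(y) = y*(¼) + 1 = y/4 + 1 = 1 + y/4)
Z(M) = 5 (Z(M) = 5 + 0*(-3 - M/4) = 5 + 0 = 5)
(Z(c(q(6, -1))) - 25)*9 = (5 - 25)*9 = -20*9 = -180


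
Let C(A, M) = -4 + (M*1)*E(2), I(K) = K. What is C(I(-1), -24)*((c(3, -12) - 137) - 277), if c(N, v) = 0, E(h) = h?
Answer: 21528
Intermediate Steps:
C(A, M) = -4 + 2*M (C(A, M) = -4 + (M*1)*2 = -4 + M*2 = -4 + 2*M)
C(I(-1), -24)*((c(3, -12) - 137) - 277) = (-4 + 2*(-24))*((0 - 137) - 277) = (-4 - 48)*(-137 - 277) = -52*(-414) = 21528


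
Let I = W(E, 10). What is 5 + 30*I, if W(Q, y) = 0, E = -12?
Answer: 5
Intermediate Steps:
I = 0
5 + 30*I = 5 + 30*0 = 5 + 0 = 5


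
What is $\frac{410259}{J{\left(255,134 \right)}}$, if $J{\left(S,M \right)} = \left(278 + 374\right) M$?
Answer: $\frac{410259}{87368} \approx 4.6958$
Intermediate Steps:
$J{\left(S,M \right)} = 652 M$
$\frac{410259}{J{\left(255,134 \right)}} = \frac{410259}{652 \cdot 134} = \frac{410259}{87368}$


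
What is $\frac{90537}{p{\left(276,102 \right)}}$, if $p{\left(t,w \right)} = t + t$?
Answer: $\frac{30179}{184} \approx 164.02$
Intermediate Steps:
$p{\left(t,w \right)} = 2 t$
$\frac{90537}{p{\left(276,102 \right)}} = \frac{90537}{2 \cdot 276} = \frac{90537}{552} = 90537 \cdot \frac{1}{552} = \frac{30179}{184}$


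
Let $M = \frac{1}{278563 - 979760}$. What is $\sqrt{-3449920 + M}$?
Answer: $\frac{i \sqrt{1696247119013126477}}{701197} \approx 1857.4 i$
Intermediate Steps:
$M = - \frac{1}{701197}$ ($M = \frac{1}{-701197} = - \frac{1}{701197} \approx -1.4261 \cdot 10^{-6}$)
$\sqrt{-3449920 + M} = \sqrt{-3449920 - \frac{1}{701197}} = \sqrt{- \frac{2419073554241}{701197}} = \frac{i \sqrt{1696247119013126477}}{701197}$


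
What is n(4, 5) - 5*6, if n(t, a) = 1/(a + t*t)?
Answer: -629/21 ≈ -29.952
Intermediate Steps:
n(t, a) = 1/(a + t**2)
n(4, 5) - 5*6 = 1/(5 + 4**2) - 5*6 = 1/(5 + 16) - 30 = 1/21 - 30 = -629/21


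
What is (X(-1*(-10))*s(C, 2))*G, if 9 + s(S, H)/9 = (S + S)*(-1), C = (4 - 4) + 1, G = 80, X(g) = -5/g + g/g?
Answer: -3960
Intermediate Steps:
X(g) = 1 - 5/g (X(g) = -5/g + 1 = 1 - 5/g)
C = 1 (C = 0 + 1 = 1)
s(S, H) = -81 - 18*S (s(S, H) = -81 + 9*((S + S)*(-1)) = -81 + 9*((2*S)*(-1)) = -81 + 9*(-2*S) = -81 - 18*S)
(X(-1*(-10))*s(C, 2))*G = (((-5 - 1*(-10))/((-1*(-10))))*(-81 - 18*1))*80 = (((-5 + 10)/10)*(-81 - 18))*80 = (((⅒)*5)*(-99))*80 = ((½)*(-99))*80 = -99/2*80 = -3960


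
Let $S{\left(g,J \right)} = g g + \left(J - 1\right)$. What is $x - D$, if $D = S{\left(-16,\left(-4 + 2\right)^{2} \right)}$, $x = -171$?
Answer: $-430$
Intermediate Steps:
$S{\left(g,J \right)} = -1 + J + g^{2}$ ($S{\left(g,J \right)} = g^{2} + \left(-1 + J\right) = -1 + J + g^{2}$)
$D = 259$ ($D = -1 + \left(-4 + 2\right)^{2} + \left(-16\right)^{2} = -1 + \left(-2\right)^{2} + 256 = -1 + 4 + 256 = 259$)
$x - D = -171 - 259 = -430$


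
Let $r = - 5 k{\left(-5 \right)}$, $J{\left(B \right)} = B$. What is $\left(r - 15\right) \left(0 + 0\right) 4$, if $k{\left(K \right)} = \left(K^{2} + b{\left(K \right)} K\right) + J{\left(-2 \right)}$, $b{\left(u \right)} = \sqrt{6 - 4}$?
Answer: $0$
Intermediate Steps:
$b{\left(u \right)} = \sqrt{2}$
$k{\left(K \right)} = -2 + K^{2} + K \sqrt{2}$ ($k{\left(K \right)} = \left(K^{2} + \sqrt{2} K\right) - 2 = \left(K^{2} + K \sqrt{2}\right) - 2 = -2 + K^{2} + K \sqrt{2}$)
$r = -115 + 25 \sqrt{2}$ ($r = - 5 \left(-2 + \left(-5\right)^{2} - 5 \sqrt{2}\right) = - 5 \left(-2 + 25 - 5 \sqrt{2}\right) = - 5 \left(23 - 5 \sqrt{2}\right) = -115 + 25 \sqrt{2} \approx -79.645$)
$\left(r - 15\right) \left(0 + 0\right) 4 = \left(\left(-115 + 25 \sqrt{2}\right) - 15\right) \left(0 + 0\right) 4 = \left(-130 + 25 \sqrt{2}\right) 0 \cdot 4 = \left(-130 + 25 \sqrt{2}\right) 0 = 0$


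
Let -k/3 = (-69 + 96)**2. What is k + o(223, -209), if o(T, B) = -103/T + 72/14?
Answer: -3406600/1561 ≈ -2182.3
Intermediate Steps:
o(T, B) = 36/7 - 103/T (o(T, B) = -103/T + 72*(1/14) = -103/T + 36/7 = 36/7 - 103/T)
k = -2187 (k = -3*(-69 + 96)**2 = -3*27**2 = -3*729 = -2187)
k + o(223, -209) = -2187 + (36/7 - 103/223) = -2187 + 7307/1561 = -3406600/1561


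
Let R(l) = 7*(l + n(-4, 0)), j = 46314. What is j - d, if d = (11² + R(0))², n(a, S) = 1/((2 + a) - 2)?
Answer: 513495/16 ≈ 32093.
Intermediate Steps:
n(a, S) = 1/a
R(l) = -7/4 + 7*l (R(l) = 7*(l + 1/(-4)) = 7*(l - ¼) = 7*(-¼ + l) = -7/4 + 7*l)
d = 227529/16 (d = (11² + (-7/4 + 7*0))² = (121 + (-7/4 + 0))² = (121 - 7/4)² = (477/4)² = 227529/16 ≈ 14221.)
j - d = 46314 - 1*227529/16 = 46314 - 227529/16 = 513495/16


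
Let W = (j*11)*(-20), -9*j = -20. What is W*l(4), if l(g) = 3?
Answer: -4400/3 ≈ -1466.7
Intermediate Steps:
j = 20/9 (j = -⅑*(-20) = 20/9 ≈ 2.2222)
W = -4400/9 (W = ((20/9)*11)*(-20) = (220/9)*(-20) = -4400/9 ≈ -488.89)
W*l(4) = -4400/9*3 = -4400/3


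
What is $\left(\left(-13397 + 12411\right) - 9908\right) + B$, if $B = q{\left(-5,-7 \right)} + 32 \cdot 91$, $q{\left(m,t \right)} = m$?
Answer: $-7987$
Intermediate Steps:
$B = 2907$ ($B = -5 + 32 \cdot 91 = -5 + 2912 = 2907$)
$\left(\left(-13397 + 12411\right) - 9908\right) + B = \left(\left(-13397 + 12411\right) - 9908\right) + 2907 = \left(-986 - 9908\right) + 2907 = -10894 + 2907 = -7987$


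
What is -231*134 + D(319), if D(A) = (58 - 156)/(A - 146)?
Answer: -5355140/173 ≈ -30955.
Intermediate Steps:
D(A) = -98/(-146 + A)
-231*134 + D(319) = -231*134 - 98/(-146 + 319) = -30954 - 98/173 = -5355140/173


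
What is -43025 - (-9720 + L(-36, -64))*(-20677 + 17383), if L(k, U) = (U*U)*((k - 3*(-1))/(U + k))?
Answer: -690206777/25 ≈ -2.7608e+7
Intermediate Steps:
L(k, U) = U**2*(3 + k)/(U + k) (L(k, U) = U**2*((k + 3)/(U + k)) = U**2*((3 + k)/(U + k)) = U**2*(3 + k)/(U + k))
-43025 - (-9720 + L(-36, -64))*(-20677 + 17383) = -43025 - (-9720 + (-64)**2*(3 - 36)/(-64 - 36))*(-20677 + 17383) = -43025 - (-9720 + 4096*(-33)/(-100))*(-3294) = -43025 - (-9720 + 4096*(-1/100)*(-33))*(-3294) = -43025 - (-9720 + 33792/25)*(-3294) = -43025 - (-209208)*(-3294)/25 = -43025 - 1*689131152/25 = -43025 - 689131152/25 = -690206777/25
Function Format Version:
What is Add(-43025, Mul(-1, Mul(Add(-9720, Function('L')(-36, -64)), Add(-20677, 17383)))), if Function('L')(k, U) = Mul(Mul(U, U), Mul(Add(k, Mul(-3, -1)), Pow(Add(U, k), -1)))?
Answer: Rational(-690206777, 25) ≈ -2.7608e+7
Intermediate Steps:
Function('L')(k, U) = Mul(Pow(U, 2), Pow(Add(U, k), -1), Add(3, k)) (Function('L')(k, U) = Mul(Pow(U, 2), Mul(Add(k, 3), Pow(Add(U, k), -1))) = Mul(Pow(U, 2), Mul(Add(3, k), Pow(Add(U, k), -1))) = Mul(Pow(U, 2), Mul(Pow(Add(U, k), -1), Add(3, k))) = Mul(Pow(U, 2), Pow(Add(U, k), -1), Add(3, k)))
Add(-43025, Mul(-1, Mul(Add(-9720, Function('L')(-36, -64)), Add(-20677, 17383)))) = Add(-43025, Mul(-1, Mul(Add(-9720, Mul(Pow(-64, 2), Pow(Add(-64, -36), -1), Add(3, -36))), Add(-20677, 17383)))) = Add(-43025, Mul(-1, Mul(Add(-9720, Mul(4096, Pow(-100, -1), -33)), -3294))) = Add(-43025, Mul(-1, Mul(Add(-9720, Mul(4096, Rational(-1, 100), -33)), -3294))) = Add(-43025, Mul(-1, Mul(Add(-9720, Rational(33792, 25)), -3294))) = Add(-43025, Mul(-1, Mul(Rational(-209208, 25), -3294))) = Add(-43025, Mul(-1, Rational(689131152, 25))) = Add(-43025, Rational(-689131152, 25)) = Rational(-690206777, 25)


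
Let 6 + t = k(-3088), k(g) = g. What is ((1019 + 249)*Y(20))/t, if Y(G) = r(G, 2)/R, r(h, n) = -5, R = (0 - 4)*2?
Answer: -1585/6188 ≈ -0.25614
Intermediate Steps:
R = -8 (R = -4*2 = -8)
t = -3094 (t = -6 - 3088 = -3094)
Y(G) = 5/8 (Y(G) = -5/(-8) = -5*(-⅛) = 5/8)
((1019 + 249)*Y(20))/t = ((1019 + 249)*(5/8))/(-3094) = (1268*(5/8))*(-1/3094) = (1585/2)*(-1/3094) = -1585/6188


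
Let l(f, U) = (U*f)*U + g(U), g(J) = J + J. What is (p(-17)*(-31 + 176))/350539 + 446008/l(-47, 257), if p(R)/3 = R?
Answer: -179295717967/1087999092271 ≈ -0.16479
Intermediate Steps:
g(J) = 2*J
l(f, U) = 2*U + f*U**2 (l(f, U) = (U*f)*U + 2*U = f*U**2 + 2*U = 2*U + f*U**2)
p(R) = 3*R
(p(-17)*(-31 + 176))/350539 + 446008/l(-47, 257) = ((3*(-17))*(-31 + 176))/350539 + 446008/((257*(2 + 257*(-47)))) = -51*145*(1/350539) + 446008/((257*(2 - 12079))) = -7395*1/350539 + 446008/((257*(-12077))) = -7395/350539 + 446008/(-3103789) = -7395/350539 + 446008*(-1/3103789) = -7395/350539 - 446008/3103789 = -179295717967/1087999092271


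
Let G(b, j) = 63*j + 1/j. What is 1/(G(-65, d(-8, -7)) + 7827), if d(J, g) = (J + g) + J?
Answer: 23/146693 ≈ 0.00015679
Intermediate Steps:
d(J, g) = g + 2*J
G(b, j) = 1/j + 63*j
1/(G(-65, d(-8, -7)) + 7827) = 1/((1/(-7 + 2*(-8)) + 63*(-7 + 2*(-8))) + 7827) = 1/((1/(-7 - 16) + 63*(-7 - 16)) + 7827) = 1/((1/(-23) + 63*(-23)) + 7827) = 1/((-1/23 - 1449) + 7827) = 1/(-33328/23 + 7827) = 1/(146693/23) = 23/146693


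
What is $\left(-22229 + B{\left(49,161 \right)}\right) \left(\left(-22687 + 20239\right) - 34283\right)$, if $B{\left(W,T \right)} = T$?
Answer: $810579708$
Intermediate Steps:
$\left(-22229 + B{\left(49,161 \right)}\right) \left(\left(-22687 + 20239\right) - 34283\right) = \left(-22229 + 161\right) \left(\left(-22687 + 20239\right) - 34283\right) = - 22068 \left(-2448 - 34283\right) = \left(-22068\right) \left(-36731\right) = 810579708$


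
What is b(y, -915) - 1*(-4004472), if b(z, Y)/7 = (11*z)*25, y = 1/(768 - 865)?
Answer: 388431859/97 ≈ 4.0045e+6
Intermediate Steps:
y = -1/97 (y = 1/(-97) = -1/97 ≈ -0.010309)
b(z, Y) = 1925*z (b(z, Y) = 7*((11*z)*25) = 7*(275*z) = 1925*z)
b(y, -915) - 1*(-4004472) = 1925*(-1/97) - 1*(-4004472) = -1925/97 + 4004472 = 388431859/97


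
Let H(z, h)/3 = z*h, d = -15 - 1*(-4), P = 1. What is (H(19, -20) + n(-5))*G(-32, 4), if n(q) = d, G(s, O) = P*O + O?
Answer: -9208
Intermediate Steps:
G(s, O) = 2*O (G(s, O) = 1*O + O = O + O = 2*O)
d = -11 (d = -15 + 4 = -11)
H(z, h) = 3*h*z (H(z, h) = 3*(z*h) = 3*(h*z) = 3*h*z)
n(q) = -11
(H(19, -20) + n(-5))*G(-32, 4) = (3*(-20)*19 - 11)*(2*4) = (-1140 - 11)*8 = -1151*8 = -9208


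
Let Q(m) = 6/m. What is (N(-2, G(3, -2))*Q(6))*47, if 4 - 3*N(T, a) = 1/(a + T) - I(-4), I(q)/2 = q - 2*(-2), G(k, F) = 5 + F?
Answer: 47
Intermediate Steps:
I(q) = 8 + 2*q (I(q) = 2*(q - 2*(-2)) = 2*(q + 4) = 2*(4 + q) = 8 + 2*q)
N(T, a) = 4/3 - 1/(3*(T + a)) (N(T, a) = 4/3 - (1/(a + T) - (8 + 2*(-4)))/3 = 4/3 - (1/(T + a) - (8 - 8))/3 = 4/3 - (1/(T + a) - 1*0)/3 = 4/3 - (1/(T + a) + 0)/3 = 4/3 - 1/(3*(T + a)))
(N(-2, G(3, -2))*Q(6))*47 = (((-1 + 4*(-2) + 4*(5 - 2))/(3*(-2 + (5 - 2))))*(6/6))*47 = (((-1 - 8 + 4*3)/(3*(-2 + 3)))*(6*(1/6)))*47 = (((1/3)*(-1 - 8 + 12)/1)*1)*47 = (((1/3)*1*3)*1)*47 = (1*1)*47 = 1*47 = 47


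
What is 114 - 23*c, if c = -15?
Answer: 459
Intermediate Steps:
114 - 23*c = 114 - 23*(-15) = 114 + 345 = 459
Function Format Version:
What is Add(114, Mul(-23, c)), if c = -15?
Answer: 459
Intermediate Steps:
Add(114, Mul(-23, c)) = Add(114, Mul(-23, -15)) = Add(114, 345) = 459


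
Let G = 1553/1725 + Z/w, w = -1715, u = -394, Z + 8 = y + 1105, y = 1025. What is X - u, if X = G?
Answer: 232920539/591675 ≈ 393.66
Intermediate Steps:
Z = 2122 (Z = -8 + (1025 + 1105) = -8 + 2130 = 2122)
G = -199411/591675 (G = 1553/1725 + 2122/(-1715) = 1553*(1/1725) + 2122*(-1/1715) = 1553/1725 - 2122/1715 = -199411/591675 ≈ -0.33703)
X = -199411/591675 ≈ -0.33703
X - u = -199411/591675 - 1*(-394) = -199411/591675 + 394 = 232920539/591675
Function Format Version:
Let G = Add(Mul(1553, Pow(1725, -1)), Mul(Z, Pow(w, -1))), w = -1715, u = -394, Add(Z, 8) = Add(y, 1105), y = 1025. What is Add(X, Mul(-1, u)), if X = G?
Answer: Rational(232920539, 591675) ≈ 393.66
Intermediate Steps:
Z = 2122 (Z = Add(-8, Add(1025, 1105)) = Add(-8, 2130) = 2122)
G = Rational(-199411, 591675) (G = Add(Mul(1553, Pow(1725, -1)), Mul(2122, Pow(-1715, -1))) = Add(Mul(1553, Rational(1, 1725)), Mul(2122, Rational(-1, 1715))) = Add(Rational(1553, 1725), Rational(-2122, 1715)) = Rational(-199411, 591675) ≈ -0.33703)
X = Rational(-199411, 591675) ≈ -0.33703
Add(X, Mul(-1, u)) = Add(Rational(-199411, 591675), Mul(-1, -394)) = Add(Rational(-199411, 591675), 394) = Rational(232920539, 591675)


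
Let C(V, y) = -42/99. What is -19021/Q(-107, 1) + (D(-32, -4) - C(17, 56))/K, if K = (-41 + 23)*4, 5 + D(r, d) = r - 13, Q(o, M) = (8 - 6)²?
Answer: -5648419/1188 ≈ -4754.6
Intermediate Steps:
Q(o, M) = 4 (Q(o, M) = 2² = 4)
C(V, y) = -14/33 (C(V, y) = -42*1/99 = -14/33)
D(r, d) = -18 + r (D(r, d) = -5 + (r - 13) = -5 + (-13 + r) = -18 + r)
K = -72 (K = -18*4 = -72)
-19021/Q(-107, 1) + (D(-32, -4) - C(17, 56))/K = -19021/4 + ((-18 - 32) - 1*(-14/33))/(-72) = -19021*¼ + (-50 + 14/33)*(-1/72) = -19021/4 - 1636/33*(-1/72) = -19021/4 + 409/594 = -5648419/1188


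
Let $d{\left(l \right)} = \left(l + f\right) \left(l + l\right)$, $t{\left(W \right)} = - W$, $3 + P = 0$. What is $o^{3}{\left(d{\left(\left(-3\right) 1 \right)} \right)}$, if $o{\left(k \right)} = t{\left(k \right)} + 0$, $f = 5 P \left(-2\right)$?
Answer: $4251528$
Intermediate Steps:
$P = -3$ ($P = -3 + 0 = -3$)
$f = 30$ ($f = 5 \left(-3\right) \left(-2\right) = \left(-15\right) \left(-2\right) = 30$)
$d{\left(l \right)} = 2 l \left(30 + l\right)$ ($d{\left(l \right)} = \left(l + 30\right) \left(l + l\right) = \left(30 + l\right) 2 l = 2 l \left(30 + l\right)$)
$o{\left(k \right)} = - k$ ($o{\left(k \right)} = - k + 0 = - k$)
$o^{3}{\left(d{\left(\left(-3\right) 1 \right)} \right)} = \left(- 2 \left(\left(-3\right) 1\right) \left(30 - 3\right)\right)^{3} = \left(- 2 \left(-3\right) \left(30 - 3\right)\right)^{3} = \left(- 2 \left(-3\right) 27\right)^{3} = \left(\left(-1\right) \left(-162\right)\right)^{3} = 162^{3} = 4251528$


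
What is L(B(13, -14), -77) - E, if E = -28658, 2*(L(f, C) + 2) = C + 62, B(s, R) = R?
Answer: 57297/2 ≈ 28649.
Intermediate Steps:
L(f, C) = 29 + C/2 (L(f, C) = -2 + (C + 62)/2 = -2 + (62 + C)/2 = -2 + (31 + C/2) = 29 + C/2)
L(B(13, -14), -77) - E = (29 + (½)*(-77)) - 1*(-28658) = (29 - 77/2) + 28658 = -19/2 + 28658 = 57297/2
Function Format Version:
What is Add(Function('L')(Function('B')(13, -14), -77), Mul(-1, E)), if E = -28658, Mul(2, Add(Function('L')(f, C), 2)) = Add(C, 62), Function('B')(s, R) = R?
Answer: Rational(57297, 2) ≈ 28649.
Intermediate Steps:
Function('L')(f, C) = Add(29, Mul(Rational(1, 2), C)) (Function('L')(f, C) = Add(-2, Mul(Rational(1, 2), Add(C, 62))) = Add(-2, Mul(Rational(1, 2), Add(62, C))) = Add(-2, Add(31, Mul(Rational(1, 2), C))) = Add(29, Mul(Rational(1, 2), C)))
Add(Function('L')(Function('B')(13, -14), -77), Mul(-1, E)) = Add(Add(29, Mul(Rational(1, 2), -77)), Mul(-1, -28658)) = Add(Add(29, Rational(-77, 2)), 28658) = Add(Rational(-19, 2), 28658) = Rational(57297, 2)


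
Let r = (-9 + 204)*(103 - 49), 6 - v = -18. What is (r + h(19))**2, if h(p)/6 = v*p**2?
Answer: 3908000196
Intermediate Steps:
v = 24 (v = 6 - 1*(-18) = 6 + 18 = 24)
r = 10530 (r = 195*54 = 10530)
h(p) = 144*p**2 (h(p) = 6*(24*p**2) = 144*p**2)
(r + h(19))**2 = (10530 + 144*19**2)**2 = (10530 + 144*361)**2 = (10530 + 51984)**2 = 62514**2 = 3908000196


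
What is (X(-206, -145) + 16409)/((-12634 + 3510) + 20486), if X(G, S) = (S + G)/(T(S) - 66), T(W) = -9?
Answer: 205171/142025 ≈ 1.4446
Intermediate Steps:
X(G, S) = -G/75 - S/75 (X(G, S) = (S + G)/(-9 - 66) = (G + S)/(-75) = (G + S)*(-1/75) = -G/75 - S/75)
(X(-206, -145) + 16409)/((-12634 + 3510) + 20486) = ((-1/75*(-206) - 1/75*(-145)) + 16409)/((-12634 + 3510) + 20486) = ((206/75 + 29/15) + 16409)/(-9124 + 20486) = (117/25 + 16409)/11362 = (410342/25)*(1/11362) = 205171/142025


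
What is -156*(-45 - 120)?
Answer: 25740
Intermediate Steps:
-156*(-45 - 120) = -156*(-165) = 25740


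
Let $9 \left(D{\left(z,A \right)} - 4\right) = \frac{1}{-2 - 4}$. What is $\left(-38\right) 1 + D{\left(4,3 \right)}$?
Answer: $- \frac{1837}{54} \approx -34.018$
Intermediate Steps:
$D{\left(z,A \right)} = \frac{215}{54}$ ($D{\left(z,A \right)} = 4 + \frac{1}{9 \left(-2 - 4\right)} = 4 + \frac{1}{9 \left(-6\right)} = 4 + \frac{1}{9} \left(- \frac{1}{6}\right) = 4 - \frac{1}{54} = \frac{215}{54}$)
$\left(-38\right) 1 + D{\left(4,3 \right)} = \left(-38\right) 1 + \frac{215}{54} = -38 + \frac{215}{54} = - \frac{1837}{54}$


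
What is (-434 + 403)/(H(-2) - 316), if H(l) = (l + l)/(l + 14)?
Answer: 93/949 ≈ 0.097998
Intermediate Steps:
H(l) = 2*l/(14 + l) (H(l) = (2*l)/(14 + l) = 2*l/(14 + l))
(-434 + 403)/(H(-2) - 316) = (-434 + 403)/(2*(-2)/(14 - 2) - 316) = -31/(2*(-2)/12 - 316) = -31/(2*(-2)*(1/12) - 316) = -31/(-1/3 - 316) = -31/(-949/3) = -31*(-3/949) = 93/949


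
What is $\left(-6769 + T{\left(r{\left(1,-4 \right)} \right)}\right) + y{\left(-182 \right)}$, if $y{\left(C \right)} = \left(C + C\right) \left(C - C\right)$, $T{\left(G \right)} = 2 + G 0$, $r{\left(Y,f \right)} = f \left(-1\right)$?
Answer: $-6767$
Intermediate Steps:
$r{\left(Y,f \right)} = - f$
$T{\left(G \right)} = 2$ ($T{\left(G \right)} = 2 + 0 = 2$)
$y{\left(C \right)} = 0$ ($y{\left(C \right)} = 2 C 0 = 0$)
$\left(-6769 + T{\left(r{\left(1,-4 \right)} \right)}\right) + y{\left(-182 \right)} = \left(-6769 + 2\right) + 0 = -6767 + 0 = -6767$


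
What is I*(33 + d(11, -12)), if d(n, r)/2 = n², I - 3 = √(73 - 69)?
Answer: 1375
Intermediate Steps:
I = 5 (I = 3 + √(73 - 69) = 3 + √4 = 3 + 2 = 5)
d(n, r) = 2*n²
I*(33 + d(11, -12)) = 5*(33 + 2*11²) = 5*(33 + 2*121) = 5*(33 + 242) = 5*275 = 1375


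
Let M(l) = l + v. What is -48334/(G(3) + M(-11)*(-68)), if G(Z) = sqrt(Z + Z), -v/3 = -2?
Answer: -8216780/57797 + 24167*sqrt(6)/57797 ≈ -141.14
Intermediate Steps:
v = 6 (v = -3*(-2) = 6)
M(l) = 6 + l (M(l) = l + 6 = 6 + l)
G(Z) = sqrt(2)*sqrt(Z) (G(Z) = sqrt(2*Z) = sqrt(2)*sqrt(Z))
-48334/(G(3) + M(-11)*(-68)) = -48334/(sqrt(2)*sqrt(3) + (6 - 11)*(-68)) = -48334/(sqrt(6) - 5*(-68)) = -48334/(sqrt(6) + 340) = -48334/(340 + sqrt(6))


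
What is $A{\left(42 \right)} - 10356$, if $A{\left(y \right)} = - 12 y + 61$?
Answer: $-10799$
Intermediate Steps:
$A{\left(y \right)} = 61 - 12 y$
$A{\left(42 \right)} - 10356 = \left(61 - 504\right) - 10356 = -443 - 10356 = -10799$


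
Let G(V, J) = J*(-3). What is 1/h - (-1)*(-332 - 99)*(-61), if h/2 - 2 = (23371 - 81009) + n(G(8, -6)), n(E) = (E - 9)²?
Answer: 3026357009/115110 ≈ 26291.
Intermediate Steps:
G(V, J) = -3*J
n(E) = (-9 + E)²
h = -115110 (h = 4 + 2*((23371 - 81009) + (-9 - 3*(-6))²) = 4 + 2*(-57638 + (-9 + 18)²) = 4 + 2*(-57638 + 9²) = 4 + 2*(-57638 + 81) = 4 + 2*(-57557) = 4 - 115114 = -115110)
1/h - (-1)*(-332 - 99)*(-61) = 1/(-115110) - (-1)*(-332 - 99)*(-61) = -1/115110 - (-1)*(-431*(-61)) = -1/115110 - (-1)*26291 = -1/115110 - 1*(-26291) = -1/115110 + 26291 = 3026357009/115110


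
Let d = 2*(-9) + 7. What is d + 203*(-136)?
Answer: -27619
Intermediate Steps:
d = -11 (d = -18 + 7 = -11)
d + 203*(-136) = -11 + 203*(-136) = -11 - 27608 = -27619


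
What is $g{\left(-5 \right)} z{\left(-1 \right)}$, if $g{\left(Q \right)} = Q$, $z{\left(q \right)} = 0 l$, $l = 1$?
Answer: $0$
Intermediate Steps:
$z{\left(q \right)} = 0$ ($z{\left(q \right)} = 0 \cdot 1 = 0$)
$g{\left(-5 \right)} z{\left(-1 \right)} = \left(-5\right) 0 = 0$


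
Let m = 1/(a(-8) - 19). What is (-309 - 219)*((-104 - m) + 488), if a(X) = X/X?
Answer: -608344/3 ≈ -2.0278e+5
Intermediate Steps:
a(X) = 1
m = -1/18 (m = 1/(1 - 19) = 1/(-18) = -1/18 ≈ -0.055556)
(-309 - 219)*((-104 - m) + 488) = (-309 - 219)*((-104 - 1*(-1/18)) + 488) = -528*((-104 + 1/18) + 488) = -528*(-1871/18 + 488) = -528*6913/18 = -608344/3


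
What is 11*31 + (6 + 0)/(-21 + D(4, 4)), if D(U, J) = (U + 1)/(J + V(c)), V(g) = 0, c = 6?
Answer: 26915/79 ≈ 340.70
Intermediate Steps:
D(U, J) = (1 + U)/J (D(U, J) = (U + 1)/(J + 0) = (1 + U)/J)
11*31 + (6 + 0)/(-21 + D(4, 4)) = 11*31 + (6 + 0)/(-21 + (1 + 4)/4) = 341 + 6/(-21 + (1/4)*5) = 341 + 6/(-21 + 5/4) = 341 + 6/(-79/4) = 341 + 6*(-4/79) = 341 - 24/79 = 26915/79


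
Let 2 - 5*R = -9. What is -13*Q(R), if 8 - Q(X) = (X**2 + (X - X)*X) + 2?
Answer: -377/25 ≈ -15.080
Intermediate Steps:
R = 11/5 (R = 2/5 - 1/5*(-9) = 2/5 + 9/5 = 11/5 ≈ 2.2000)
Q(X) = 6 - X**2 (Q(X) = 8 - ((X**2 + (X - X)*X) + 2) = 8 - ((X**2 + 0*X) + 2) = 8 - ((X**2 + 0) + 2) = 8 - (X**2 + 2) = 8 - (2 + X**2) = 8 + (-2 - X**2) = 6 - X**2)
-13*Q(R) = -13*(6 - (11/5)**2) = -13*(6 - 1*121/25) = -13*(6 - 121/25) = -13*29/25 = -377/25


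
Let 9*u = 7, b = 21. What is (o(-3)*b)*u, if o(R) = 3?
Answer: 49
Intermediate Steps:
u = 7/9 (u = (⅑)*7 = 7/9 ≈ 0.77778)
(o(-3)*b)*u = (3*21)*(7/9) = 63*(7/9) = 49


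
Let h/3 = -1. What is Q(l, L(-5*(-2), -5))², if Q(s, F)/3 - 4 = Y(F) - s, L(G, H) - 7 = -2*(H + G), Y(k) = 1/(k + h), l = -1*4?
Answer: 2209/4 ≈ 552.25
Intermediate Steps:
h = -3 (h = 3*(-1) = -3)
l = -4
Y(k) = 1/(-3 + k) (Y(k) = 1/(k - 3) = 1/(-3 + k))
L(G, H) = 7 - 2*G - 2*H (L(G, H) = 7 - 2*(H + G) = 7 - 2*(G + H) = 7 + (-2*G - 2*H) = 7 - 2*G - 2*H)
Q(s, F) = 12 - 3*s + 3/(-3 + F) (Q(s, F) = 12 + 3*(1/(-3 + F) - s) = 12 + (-3*s + 3/(-3 + F)) = 12 - 3*s + 3/(-3 + F))
Q(l, L(-5*(-2), -5))² = (3*(1 + (-3 + (7 - (-10)*(-2) - 2*(-5)))*(4 - 1*(-4)))/(-3 + (7 - (-10)*(-2) - 2*(-5))))² = (3*(1 + (-3 + (7 - 2*10 + 10))*(4 + 4))/(-3 + (7 - 2*10 + 10)))² = (3*(1 + (-3 + (7 - 20 + 10))*8)/(-3 + (7 - 20 + 10)))² = (3*(1 + (-3 - 3)*8)/(-3 - 3))² = (3*(1 - 6*8)/(-6))² = (3*(-⅙)*(1 - 48))² = (3*(-⅙)*(-47))² = (47/2)² = 2209/4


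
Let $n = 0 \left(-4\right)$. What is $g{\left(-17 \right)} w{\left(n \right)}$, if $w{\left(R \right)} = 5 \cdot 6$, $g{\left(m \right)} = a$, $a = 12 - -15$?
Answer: $810$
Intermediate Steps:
$n = 0$
$a = 27$ ($a = 12 + 15 = 27$)
$g{\left(m \right)} = 27$
$w{\left(R \right)} = 30$
$g{\left(-17 \right)} w{\left(n \right)} = 27 \cdot 30 = 810$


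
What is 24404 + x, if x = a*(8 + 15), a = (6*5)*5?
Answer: 27854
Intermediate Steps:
a = 150 (a = 30*5 = 150)
x = 3450 (x = 150*(8 + 15) = 150*23 = 3450)
24404 + x = 24404 + 3450 = 27854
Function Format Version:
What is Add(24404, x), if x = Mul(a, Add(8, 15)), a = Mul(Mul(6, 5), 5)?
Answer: 27854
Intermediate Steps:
a = 150 (a = Mul(30, 5) = 150)
x = 3450 (x = Mul(150, Add(8, 15)) = Mul(150, 23) = 3450)
Add(24404, x) = Add(24404, 3450) = 27854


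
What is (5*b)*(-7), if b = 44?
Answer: -1540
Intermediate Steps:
(5*b)*(-7) = (5*44)*(-7) = 220*(-7) = -1540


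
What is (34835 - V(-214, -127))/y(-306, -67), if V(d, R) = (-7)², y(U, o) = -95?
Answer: -34786/95 ≈ -366.17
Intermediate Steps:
V(d, R) = 49
(34835 - V(-214, -127))/y(-306, -67) = (34835 - 1*49)/(-95) = (34835 - 49)*(-1/95) = 34786*(-1/95) = -34786/95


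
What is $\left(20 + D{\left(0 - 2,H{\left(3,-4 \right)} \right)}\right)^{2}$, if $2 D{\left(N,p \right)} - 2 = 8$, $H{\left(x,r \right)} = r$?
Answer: $625$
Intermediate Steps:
$D{\left(N,p \right)} = 5$ ($D{\left(N,p \right)} = 1 + \frac{1}{2} \cdot 8 = 1 + 4 = 5$)
$\left(20 + D{\left(0 - 2,H{\left(3,-4 \right)} \right)}\right)^{2} = \left(20 + 5\right)^{2} = 25^{2} = 625$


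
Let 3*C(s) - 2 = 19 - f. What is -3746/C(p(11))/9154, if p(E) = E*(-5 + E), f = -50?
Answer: -5619/324967 ≈ -0.017291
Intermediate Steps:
C(s) = 71/3 (C(s) = 2/3 + (19 - 1*(-50))/3 = 2/3 + (19 + 50)/3 = 2/3 + (1/3)*69 = 2/3 + 23 = 71/3)
-3746/C(p(11))/9154 = -3746/71/3/9154 = -3746*3/71*(1/9154) = -11238/71*1/9154 = -5619/324967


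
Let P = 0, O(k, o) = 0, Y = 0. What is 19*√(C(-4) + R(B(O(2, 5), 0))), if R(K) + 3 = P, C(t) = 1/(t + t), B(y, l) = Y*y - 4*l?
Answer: 95*I*√2/4 ≈ 33.588*I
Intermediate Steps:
B(y, l) = -4*l (B(y, l) = 0*y - 4*l = 0 - 4*l = -4*l)
C(t) = 1/(2*t)
R(K) = -3 (R(K) = -3 + 0 = -3)
19*√(C(-4) + R(B(O(2, 5), 0))) = 19*√((½)/(-4) - 3) = 19*√((½)*(-¼) - 3) = 19*√(-⅛ - 3) = 19*√(-25/8) = 19*(5*I*√2/4) = 95*I*√2/4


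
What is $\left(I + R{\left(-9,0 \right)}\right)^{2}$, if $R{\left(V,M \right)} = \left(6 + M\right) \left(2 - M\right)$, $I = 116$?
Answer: $16384$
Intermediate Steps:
$R{\left(V,M \right)} = \left(2 - M\right) \left(6 + M\right)$
$\left(I + R{\left(-9,0 \right)}\right)^{2} = \left(116 - -12\right)^{2} = \left(116 + \left(12 - 0 + 0\right)\right)^{2} = \left(116 + \left(12 + 0 + 0\right)\right)^{2} = \left(116 + 12\right)^{2} = 128^{2} = 16384$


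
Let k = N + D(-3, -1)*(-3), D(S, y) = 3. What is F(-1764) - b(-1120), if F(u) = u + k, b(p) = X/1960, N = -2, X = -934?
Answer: -1739033/980 ≈ -1774.5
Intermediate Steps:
k = -11 (k = -2 + 3*(-3) = -2 - 9 = -11)
b(p) = -467/980 (b(p) = -934/1960 = -934*1/1960 = -467/980)
F(u) = -11 + u (F(u) = u - 11 = -11 + u)
F(-1764) - b(-1120) = (-11 - 1764) - 1*(-467/980) = -1775 + 467/980 = -1739033/980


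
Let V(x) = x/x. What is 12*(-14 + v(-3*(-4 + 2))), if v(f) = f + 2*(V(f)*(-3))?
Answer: -168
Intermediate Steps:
V(x) = 1
v(f) = -6 + f (v(f) = f + 2*(1*(-3)) = f + 2*(-3) = f - 6 = -6 + f)
12*(-14 + v(-3*(-4 + 2))) = 12*(-14 + (-6 - 3*(-4 + 2))) = 12*(-14 + (-6 - 3*(-2))) = 12*(-14 + (-6 + 6)) = 12*(-14 + 0) = 12*(-14) = -168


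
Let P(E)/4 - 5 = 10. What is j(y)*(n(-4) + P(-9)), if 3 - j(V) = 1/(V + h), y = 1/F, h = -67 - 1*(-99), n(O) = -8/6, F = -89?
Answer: 1487552/8541 ≈ 174.17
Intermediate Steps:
n(O) = -4/3 (n(O) = -8*⅙ = -4/3)
P(E) = 60 (P(E) = 20 + 4*10 = 20 + 40 = 60)
h = 32 (h = -67 + 99 = 32)
y = -1/89 (y = 1/(-89) = -1/89 ≈ -0.011236)
j(V) = 3 - 1/(32 + V) (j(V) = 3 - 1/(V + 32) = 3 - 1/(32 + V))
j(y)*(n(-4) + P(-9)) = ((95 + 3*(-1/89))/(32 - 1/89))*(-4/3 + 60) = ((95 - 3/89)/(2847/89))*(176/3) = ((89/2847)*(8452/89))*(176/3) = (8452/2847)*(176/3) = 1487552/8541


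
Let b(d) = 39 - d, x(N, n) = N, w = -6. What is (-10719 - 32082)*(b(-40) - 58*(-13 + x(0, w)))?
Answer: -35653233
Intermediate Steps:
(-10719 - 32082)*(b(-40) - 58*(-13 + x(0, w))) = (-10719 - 32082)*((39 - 1*(-40)) - 58*(-13 + 0)) = -42801*((39 + 40) - 58*(-13)) = -42801*(79 + 754) = -42801*833 = -35653233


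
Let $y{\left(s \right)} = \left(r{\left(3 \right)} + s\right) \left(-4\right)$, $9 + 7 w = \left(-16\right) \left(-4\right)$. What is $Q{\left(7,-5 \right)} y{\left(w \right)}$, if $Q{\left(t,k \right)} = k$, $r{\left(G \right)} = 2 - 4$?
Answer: $\frac{820}{7} \approx 117.14$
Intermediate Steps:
$r{\left(G \right)} = -2$
$w = \frac{55}{7}$ ($w = - \frac{9}{7} + \frac{\left(-16\right) \left(-4\right)}{7} = - \frac{9}{7} + \frac{1}{7} \cdot 64 = - \frac{9}{7} + \frac{64}{7} = \frac{55}{7} \approx 7.8571$)
$y{\left(s \right)} = 8 - 4 s$ ($y{\left(s \right)} = \left(-2 + s\right) \left(-4\right) = 8 - 4 s$)
$Q{\left(7,-5 \right)} y{\left(w \right)} = - 5 \left(8 - \frac{220}{7}\right) = \left(-5\right) \left(- \frac{164}{7}\right) = \frac{820}{7}$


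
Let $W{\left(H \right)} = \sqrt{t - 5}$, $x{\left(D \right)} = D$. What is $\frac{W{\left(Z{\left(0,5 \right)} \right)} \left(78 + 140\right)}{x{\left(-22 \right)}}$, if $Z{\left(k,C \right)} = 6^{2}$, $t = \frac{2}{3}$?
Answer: $- \frac{109 i \sqrt{39}}{33} \approx - 20.627 i$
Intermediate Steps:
$t = \frac{2}{3}$ ($t = 2 \cdot \frac{1}{3} = \frac{2}{3} \approx 0.66667$)
$Z{\left(k,C \right)} = 36$
$W{\left(H \right)} = \frac{i \sqrt{39}}{3}$ ($W{\left(H \right)} = \sqrt{\frac{2}{3} - 5} = \sqrt{- \frac{13}{3}} = \frac{i \sqrt{39}}{3}$)
$\frac{W{\left(Z{\left(0,5 \right)} \right)} \left(78 + 140\right)}{x{\left(-22 \right)}} = \frac{\frac{i \sqrt{39}}{3} \left(78 + 140\right)}{-22} = \frac{i \sqrt{39}}{3} \cdot 218 \left(- \frac{1}{22}\right) = \frac{218 i \sqrt{39}}{3} \left(- \frac{1}{22}\right) = - \frac{109 i \sqrt{39}}{33}$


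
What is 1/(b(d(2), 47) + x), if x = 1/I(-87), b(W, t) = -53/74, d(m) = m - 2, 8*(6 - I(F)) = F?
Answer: -9990/6563 ≈ -1.5222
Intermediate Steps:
I(F) = 6 - F/8
d(m) = -2 + m
b(W, t) = -53/74 (b(W, t) = -53*1/74 = -53/74)
x = 8/135 (x = 1/(6 - 1/8*(-87)) = 1/(6 + 87/8) = 1/(135/8) = 8/135 ≈ 0.059259)
1/(b(d(2), 47) + x) = 1/(-53/74 + 8/135) = 1/(-6563/9990) = -9990/6563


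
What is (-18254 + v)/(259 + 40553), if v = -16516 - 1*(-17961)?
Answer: -5603/13604 ≈ -0.41186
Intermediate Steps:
v = 1445 (v = -16516 + 17961 = 1445)
(-18254 + v)/(259 + 40553) = (-18254 + 1445)/(259 + 40553) = -16809/40812 = -16809*1/40812 = -5603/13604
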